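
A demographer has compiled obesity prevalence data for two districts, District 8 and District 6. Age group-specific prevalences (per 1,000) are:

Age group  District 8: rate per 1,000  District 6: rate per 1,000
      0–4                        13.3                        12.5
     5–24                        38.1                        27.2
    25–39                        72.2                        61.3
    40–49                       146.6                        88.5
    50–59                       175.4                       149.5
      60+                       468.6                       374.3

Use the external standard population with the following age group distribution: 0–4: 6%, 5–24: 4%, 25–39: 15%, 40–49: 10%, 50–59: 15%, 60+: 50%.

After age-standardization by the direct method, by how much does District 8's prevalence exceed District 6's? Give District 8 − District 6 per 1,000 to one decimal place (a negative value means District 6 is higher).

Standard weights: 0.06, 0.04, 0.15, 0.10, 0.15, 0.50.
District 8: 0.0600×13.3 + 0.0400×38.1 + 0.1500×72.2 + 0.1000×146.6 + 0.1500×175.4 + 0.5000×468.6 = 288.4220 per 1,000.
District 6: 0.0600×12.5 + 0.0400×27.2 + 0.1500×61.3 + 0.1000×88.5 + 0.1500×149.5 + 0.5000×374.3 = 229.4580 per 1,000.
Difference = 288.4220 − 229.4580 = 58.9640.

59.0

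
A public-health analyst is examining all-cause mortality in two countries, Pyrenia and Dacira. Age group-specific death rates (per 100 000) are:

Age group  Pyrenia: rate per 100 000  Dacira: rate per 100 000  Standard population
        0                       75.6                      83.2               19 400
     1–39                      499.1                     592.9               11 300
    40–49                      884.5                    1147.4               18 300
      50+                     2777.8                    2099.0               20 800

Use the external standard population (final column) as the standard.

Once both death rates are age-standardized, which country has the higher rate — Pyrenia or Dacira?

Pyrenia

Standard total = 69 800; weights = 0.2779, 0.1619, 0.2622, 0.2980.
Pyrenia: 0.2779×75.6 + 0.1619×499.1 + 0.2622×884.5 + 0.2980×2777.8 = 1161.4765 per 100 000.
Dacira: 0.2779×83.2 + 0.1619×592.9 + 0.2622×1147.4 + 0.2980×2099.0 = 1045.4222 per 100 000.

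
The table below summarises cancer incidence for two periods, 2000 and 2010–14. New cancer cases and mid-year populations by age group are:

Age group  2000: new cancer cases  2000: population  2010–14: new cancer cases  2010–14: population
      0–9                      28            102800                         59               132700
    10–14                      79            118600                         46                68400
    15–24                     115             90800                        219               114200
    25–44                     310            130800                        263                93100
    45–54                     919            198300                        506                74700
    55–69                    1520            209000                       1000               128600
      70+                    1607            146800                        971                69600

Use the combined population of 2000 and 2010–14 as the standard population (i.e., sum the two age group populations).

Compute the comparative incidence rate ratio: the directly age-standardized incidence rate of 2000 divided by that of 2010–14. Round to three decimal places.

Age-specific rates per 100000 for 2000: 27.24, 66.61, 126.65, 237.00, 463.44, 727.27, 1094.69.
For 2010–14: 44.46, 67.25, 191.77, 282.49, 677.38, 777.60, 1395.11.
Combined standard total = 1678400; weights = 0.1403, 0.1114, 0.1221, 0.1334, 0.1627, 0.2011, 0.1289.
2000: 0.1403×27.24 + 0.1114×66.61 + 0.1221×126.65 + 0.1334×237.00 + 0.1627×463.44 + 0.2011×727.27 + 0.1289×1094.69 = 421.1365 per 100000.
2010–14: 0.1403×44.46 + 0.1114×67.25 + 0.1221×191.77 + 0.1334×282.49 + 0.1627×677.38 + 0.2011×777.60 + 0.1289×1395.11 = 521.3031 per 100000.
Ratio = 421.1365 ÷ 521.3031 = 0.80785.

0.808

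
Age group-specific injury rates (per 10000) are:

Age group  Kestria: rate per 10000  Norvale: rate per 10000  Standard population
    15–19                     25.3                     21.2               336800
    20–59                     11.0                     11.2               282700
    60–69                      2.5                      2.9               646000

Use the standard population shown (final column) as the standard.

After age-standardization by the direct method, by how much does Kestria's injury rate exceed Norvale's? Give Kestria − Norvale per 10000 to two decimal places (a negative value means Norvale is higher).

Standard total = 1265500; weights = 0.2661, 0.2234, 0.5105.
Kestria: 0.2661×25.3 + 0.2234×11.0 + 0.5105×2.5 = 10.4668 per 10000.
Norvale: 0.2661×21.2 + 0.2234×11.2 + 0.5105×2.9 = 9.6245 per 10000.
Difference = 10.4668 − 9.6245 = 0.8423.

0.84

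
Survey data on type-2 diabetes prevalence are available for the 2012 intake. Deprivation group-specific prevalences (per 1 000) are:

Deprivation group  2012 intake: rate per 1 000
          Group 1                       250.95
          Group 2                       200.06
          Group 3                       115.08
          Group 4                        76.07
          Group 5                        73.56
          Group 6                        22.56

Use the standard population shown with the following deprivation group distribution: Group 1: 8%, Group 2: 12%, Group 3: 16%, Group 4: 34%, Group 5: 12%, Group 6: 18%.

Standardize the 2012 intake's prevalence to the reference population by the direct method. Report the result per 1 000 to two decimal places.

Standard weights: 0.08, 0.12, 0.16, 0.34, 0.12, 0.18.
Standardized rate: 0.0800×250.95 + 0.1200×200.06 + 0.1600×115.08 + 0.3400×76.07 + 0.1200×73.56 + 0.1800×22.56 = 101.2478 per 1 000.

101.25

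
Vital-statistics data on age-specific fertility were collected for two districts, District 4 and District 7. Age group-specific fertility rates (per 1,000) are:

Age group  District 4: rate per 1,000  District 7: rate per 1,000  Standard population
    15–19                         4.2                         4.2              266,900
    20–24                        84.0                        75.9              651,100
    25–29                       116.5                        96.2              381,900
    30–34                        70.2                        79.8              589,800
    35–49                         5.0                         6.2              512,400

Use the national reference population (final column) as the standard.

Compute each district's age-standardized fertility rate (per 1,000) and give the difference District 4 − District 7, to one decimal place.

2.8

Standard total = 2,402,100; weights = 0.1111, 0.2711, 0.1590, 0.2455, 0.2133.
District 4: 0.1111×4.2 + 0.2711×84.0 + 0.1590×116.5 + 0.2455×70.2 + 0.2133×5.0 = 60.0602 per 1,000.
District 7: 0.1111×4.2 + 0.2711×75.9 + 0.1590×96.2 + 0.2455×79.8 + 0.2133×6.2 = 57.2504 per 1,000.
Difference = 60.0602 − 57.2504 = 2.8098.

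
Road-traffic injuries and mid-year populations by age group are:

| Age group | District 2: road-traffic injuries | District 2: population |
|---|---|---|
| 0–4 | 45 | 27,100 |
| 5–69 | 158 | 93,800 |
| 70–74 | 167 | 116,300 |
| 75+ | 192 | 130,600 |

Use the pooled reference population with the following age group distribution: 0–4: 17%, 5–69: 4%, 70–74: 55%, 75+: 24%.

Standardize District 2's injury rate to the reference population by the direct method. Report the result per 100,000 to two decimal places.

Age-specific rates per 100,000 for District 2: 166.05, 168.44, 143.59, 147.01.
Standard weights: 0.17, 0.04, 0.55, 0.24.
Standardized rate: 0.1700×166.05 + 0.0400×168.44 + 0.5500×143.59 + 0.2400×147.01 = 149.2266 per 100,000.

149.23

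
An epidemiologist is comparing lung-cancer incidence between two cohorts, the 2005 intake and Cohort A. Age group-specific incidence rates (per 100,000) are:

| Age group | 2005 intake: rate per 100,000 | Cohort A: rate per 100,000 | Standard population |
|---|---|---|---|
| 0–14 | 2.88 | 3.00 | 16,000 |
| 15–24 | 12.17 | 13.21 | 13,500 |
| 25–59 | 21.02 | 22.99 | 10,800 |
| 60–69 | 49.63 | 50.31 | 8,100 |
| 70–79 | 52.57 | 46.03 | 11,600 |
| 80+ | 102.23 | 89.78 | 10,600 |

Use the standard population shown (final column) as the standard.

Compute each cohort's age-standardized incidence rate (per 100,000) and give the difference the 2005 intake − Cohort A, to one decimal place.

Standard total = 70,600; weights = 0.2266, 0.1912, 0.1530, 0.1147, 0.1643, 0.1501.
The 2005 intake: 0.2266×2.88 + 0.1912×12.17 + 0.1530×21.02 + 0.1147×49.63 + 0.1643×52.57 + 0.1501×102.23 = 35.8760 per 100,000.
Cohort A: 0.2266×3.00 + 0.1912×13.21 + 0.1530×22.99 + 0.1147×50.31 + 0.1643×46.03 + 0.1501×89.78 = 33.5376 per 100,000.
Difference = 35.8760 − 33.5376 = 2.3384.

2.3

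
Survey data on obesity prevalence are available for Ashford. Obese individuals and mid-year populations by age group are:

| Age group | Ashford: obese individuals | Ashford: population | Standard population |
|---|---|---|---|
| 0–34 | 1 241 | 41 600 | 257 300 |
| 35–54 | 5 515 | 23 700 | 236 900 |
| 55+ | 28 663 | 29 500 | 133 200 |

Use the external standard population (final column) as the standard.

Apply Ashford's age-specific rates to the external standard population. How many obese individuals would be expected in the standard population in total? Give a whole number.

Age-specific rates per 1 000 for Ashford: 29.832, 232.700, 971.627.
Expected obese individuals = Σ (standard pop × age-specific rate ÷ 1 000)
= 257 300×29.832/1 000 + 236 900×232.700/1 000 + 133 200×971.627/1 000
= 7675.70 + 55126.73 + 129420.73 = 192223.17.

192223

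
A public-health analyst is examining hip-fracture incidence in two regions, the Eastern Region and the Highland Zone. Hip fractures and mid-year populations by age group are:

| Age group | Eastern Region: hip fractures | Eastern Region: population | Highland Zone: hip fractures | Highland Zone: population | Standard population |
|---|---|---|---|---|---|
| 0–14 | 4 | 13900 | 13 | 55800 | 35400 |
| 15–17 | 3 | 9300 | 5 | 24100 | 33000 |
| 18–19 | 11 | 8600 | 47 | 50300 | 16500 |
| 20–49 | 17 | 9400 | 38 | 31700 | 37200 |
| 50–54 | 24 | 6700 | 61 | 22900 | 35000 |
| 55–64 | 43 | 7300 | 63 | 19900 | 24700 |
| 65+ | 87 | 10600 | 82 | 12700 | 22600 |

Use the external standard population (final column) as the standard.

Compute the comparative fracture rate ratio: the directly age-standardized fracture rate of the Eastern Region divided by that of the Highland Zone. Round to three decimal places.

Age-specific rates per 100000 for the Eastern Region: 28.78, 32.26, 127.91, 180.85, 358.21, 589.04, 820.75.
For the Highland Zone: 23.30, 20.75, 93.44, 119.87, 266.38, 316.58, 645.67.
Standard total = 204400; weights = 0.1732, 0.1614, 0.0807, 0.1820, 0.1712, 0.1208, 0.1106.
The Eastern Region: 0.1732×28.78 + 0.1614×32.26 + 0.0807×127.91 + 0.1820×180.85 + 0.1712×358.21 + 0.1208×589.04 + 0.1106×820.75 = 276.6978 per 100000.
The Highland Zone: 0.1732×23.30 + 0.1614×20.75 + 0.0807×93.44 + 0.1820×119.87 + 0.1712×266.38 + 0.1208×316.58 + 0.1106×645.67 = 192.0025 per 100000.
Ratio = 276.6978 ÷ 192.0025 = 1.44112.

1.441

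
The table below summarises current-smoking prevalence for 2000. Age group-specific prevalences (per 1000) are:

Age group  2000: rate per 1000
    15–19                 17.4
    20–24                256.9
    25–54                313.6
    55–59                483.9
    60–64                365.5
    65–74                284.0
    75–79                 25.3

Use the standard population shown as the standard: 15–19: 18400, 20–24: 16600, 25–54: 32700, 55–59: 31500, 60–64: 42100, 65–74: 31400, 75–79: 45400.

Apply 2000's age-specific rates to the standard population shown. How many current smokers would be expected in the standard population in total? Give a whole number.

Expected current smokers = Σ (standard pop × age-specific rate ÷ 1000)
= 18400×17.4/1000 + 16600×256.9/1000 + 32700×313.6/1000 + 31500×483.9/1000 + 42100×365.5/1000 + 31400×284.0/1000 + 45400×25.3/1000
= 320.16 + 4264.54 + 10254.72 + 15242.85 + 15387.55 + 8917.60 + 1148.62 = 55536.04.

55536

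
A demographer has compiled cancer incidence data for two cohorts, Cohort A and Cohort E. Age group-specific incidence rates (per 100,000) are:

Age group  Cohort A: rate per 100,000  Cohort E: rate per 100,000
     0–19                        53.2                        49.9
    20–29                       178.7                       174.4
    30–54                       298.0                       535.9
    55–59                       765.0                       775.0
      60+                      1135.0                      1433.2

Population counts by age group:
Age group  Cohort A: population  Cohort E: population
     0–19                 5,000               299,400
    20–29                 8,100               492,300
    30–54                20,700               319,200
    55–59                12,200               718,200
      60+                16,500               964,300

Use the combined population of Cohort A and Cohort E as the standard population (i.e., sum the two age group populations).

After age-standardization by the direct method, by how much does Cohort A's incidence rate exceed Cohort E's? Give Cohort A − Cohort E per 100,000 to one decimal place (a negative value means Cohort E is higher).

-132.2

Combined standard total = 2,855,900; weights = 0.1066, 0.1752, 0.1190, 0.2558, 0.3434.
Cohort A: 0.1066×53.2 + 0.1752×178.7 + 0.1190×298.0 + 0.2558×765.0 + 0.3434×1135.0 = 657.8906 per 100,000.
Cohort E: 0.1066×49.9 + 0.1752×174.4 + 0.1190×535.9 + 0.2558×775.0 + 0.3434×1433.2 = 790.0677 per 100,000.
Difference = 657.8906 − 790.0677 = -132.1771.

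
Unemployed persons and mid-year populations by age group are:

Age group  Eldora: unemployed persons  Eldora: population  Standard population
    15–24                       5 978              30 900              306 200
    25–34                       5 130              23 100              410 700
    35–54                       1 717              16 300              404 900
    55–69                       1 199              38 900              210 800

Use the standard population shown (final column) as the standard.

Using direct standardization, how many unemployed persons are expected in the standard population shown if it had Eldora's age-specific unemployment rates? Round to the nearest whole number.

199594

Age-specific rates per 1 000 for Eldora: 193.463, 222.078, 105.337, 30.823.
Expected unemployed persons = Σ (standard pop × age-specific rate ÷ 1 000)
= 306 200×193.463/1 000 + 410 700×222.078/1 000 + 404 900×105.337/1 000 + 210 800×30.823/1 000
= 59238.30 + 91207.40 + 42651.12 + 6497.41 = 199594.24.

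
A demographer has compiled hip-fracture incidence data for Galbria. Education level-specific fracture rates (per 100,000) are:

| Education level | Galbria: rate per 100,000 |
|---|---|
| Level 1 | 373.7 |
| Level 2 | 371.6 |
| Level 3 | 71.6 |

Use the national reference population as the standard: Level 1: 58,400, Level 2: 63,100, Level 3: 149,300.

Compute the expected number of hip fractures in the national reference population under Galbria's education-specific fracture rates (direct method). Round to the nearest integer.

560

Expected hip fractures = Σ (standard pop × education-specific rate ÷ 100,000)
= 58,400×373.7/100,000 + 63,100×371.6/100,000 + 149,300×71.6/100,000
= 218.24 + 234.48 + 106.90 = 559.62.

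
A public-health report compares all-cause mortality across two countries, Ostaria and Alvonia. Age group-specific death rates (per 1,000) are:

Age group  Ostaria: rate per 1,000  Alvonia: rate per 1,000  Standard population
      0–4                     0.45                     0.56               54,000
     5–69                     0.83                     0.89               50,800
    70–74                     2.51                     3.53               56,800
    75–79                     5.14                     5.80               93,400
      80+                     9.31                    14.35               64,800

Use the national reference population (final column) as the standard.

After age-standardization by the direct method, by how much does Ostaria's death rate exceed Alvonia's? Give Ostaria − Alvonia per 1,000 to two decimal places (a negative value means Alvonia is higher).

-1.42

Standard total = 319,800; weights = 0.1689, 0.1588, 0.1776, 0.2921, 0.2026.
Ostaria: 0.1689×0.45 + 0.1588×0.83 + 0.1776×2.51 + 0.2921×5.14 + 0.2026×9.31 = 4.0413 per 1,000.
Alvonia: 0.1689×0.56 + 0.1588×0.89 + 0.1776×3.53 + 0.2921×5.80 + 0.2026×14.35 = 5.4645 per 1,000.
Difference = 4.0413 − 5.4645 = -1.4233.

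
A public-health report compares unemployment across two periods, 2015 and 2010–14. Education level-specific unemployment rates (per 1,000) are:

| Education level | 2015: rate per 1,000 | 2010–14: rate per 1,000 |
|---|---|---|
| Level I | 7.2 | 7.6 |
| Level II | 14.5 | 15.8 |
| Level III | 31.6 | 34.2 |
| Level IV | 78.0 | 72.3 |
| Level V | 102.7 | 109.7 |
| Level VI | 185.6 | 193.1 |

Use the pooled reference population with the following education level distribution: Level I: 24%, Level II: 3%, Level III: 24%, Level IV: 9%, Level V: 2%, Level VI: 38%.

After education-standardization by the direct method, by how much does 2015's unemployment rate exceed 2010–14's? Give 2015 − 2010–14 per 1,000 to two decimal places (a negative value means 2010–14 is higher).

Standard weights: 0.24, 0.03, 0.24, 0.09, 0.02, 0.38.
2015: 0.2400×7.2 + 0.0300×14.5 + 0.2400×31.6 + 0.0900×78.0 + 0.0200×102.7 + 0.3800×185.6 = 89.3490 per 1,000.
2010–14: 0.2400×7.6 + 0.0300×15.8 + 0.2400×34.2 + 0.0900×72.3 + 0.0200×109.7 + 0.3800×193.1 = 92.5850 per 1,000.
Difference = 89.3490 − 92.5850 = -3.2360.

-3.24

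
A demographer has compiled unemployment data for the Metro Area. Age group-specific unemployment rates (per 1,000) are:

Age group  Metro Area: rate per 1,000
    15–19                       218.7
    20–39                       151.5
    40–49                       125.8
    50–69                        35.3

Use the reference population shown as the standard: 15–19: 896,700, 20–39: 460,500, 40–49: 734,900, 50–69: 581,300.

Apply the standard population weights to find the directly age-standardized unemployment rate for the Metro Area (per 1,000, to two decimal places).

141.71

Standard total = 2,673,400; weights = 0.3354, 0.1723, 0.2749, 0.2174.
Standardized rate: 0.3354×218.7 + 0.1723×151.5 + 0.2749×125.8 + 0.2174×35.3 = 141.7088 per 1,000.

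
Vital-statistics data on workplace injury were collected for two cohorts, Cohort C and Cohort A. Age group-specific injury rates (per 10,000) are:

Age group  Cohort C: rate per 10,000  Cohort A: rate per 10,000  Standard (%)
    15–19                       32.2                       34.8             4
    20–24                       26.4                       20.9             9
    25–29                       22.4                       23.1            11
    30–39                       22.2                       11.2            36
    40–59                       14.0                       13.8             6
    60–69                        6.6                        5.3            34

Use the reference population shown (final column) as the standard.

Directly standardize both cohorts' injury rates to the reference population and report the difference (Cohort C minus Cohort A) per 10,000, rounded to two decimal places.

4.73

Standard weights: 0.04, 0.09, 0.11, 0.36, 0.06, 0.34.
Cohort C: 0.0400×32.2 + 0.0900×26.4 + 0.1100×22.4 + 0.3600×22.2 + 0.0600×14.0 + 0.3400×6.6 = 17.2040 per 10,000.
Cohort A: 0.0400×34.8 + 0.0900×20.9 + 0.1100×23.1 + 0.3600×11.2 + 0.0600×13.8 + 0.3400×5.3 = 12.4760 per 10,000.
Difference = 17.2040 − 12.4760 = 4.7280.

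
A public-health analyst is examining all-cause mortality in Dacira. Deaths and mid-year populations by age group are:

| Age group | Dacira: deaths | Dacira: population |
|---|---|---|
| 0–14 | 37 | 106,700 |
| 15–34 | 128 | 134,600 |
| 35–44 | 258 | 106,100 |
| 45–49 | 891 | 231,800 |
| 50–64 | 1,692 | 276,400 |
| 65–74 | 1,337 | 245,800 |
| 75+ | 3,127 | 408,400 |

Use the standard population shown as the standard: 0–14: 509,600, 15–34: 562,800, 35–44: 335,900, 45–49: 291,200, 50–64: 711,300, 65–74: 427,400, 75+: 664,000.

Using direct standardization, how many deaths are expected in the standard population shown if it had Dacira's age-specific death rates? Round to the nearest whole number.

Age-specific rates per 1,000 for Dacira: 0.347, 0.951, 2.432, 3.844, 6.122, 5.439, 7.657.
Expected deaths = Σ (standard pop × age-specific rate ÷ 1,000)
= 509,600×0.347/1,000 + 562,800×0.951/1,000 + 335,900×2.432/1,000 + 291,200×3.844/1,000 + 711,300×6.122/1,000 + 427,400×5.439/1,000 + 664,000×7.657/1,000
= 176.71 + 535.20 + 816.80 + 1119.32 + 4354.27 + 2324.79 + 5084.05 = 14411.15.

14411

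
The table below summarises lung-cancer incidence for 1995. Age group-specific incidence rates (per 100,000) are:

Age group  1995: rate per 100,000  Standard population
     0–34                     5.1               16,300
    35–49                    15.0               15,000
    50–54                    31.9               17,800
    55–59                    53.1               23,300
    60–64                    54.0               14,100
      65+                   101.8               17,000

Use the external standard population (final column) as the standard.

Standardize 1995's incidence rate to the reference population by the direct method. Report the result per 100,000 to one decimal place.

44.5

Standard total = 103,500; weights = 0.1575, 0.1449, 0.1720, 0.2251, 0.1362, 0.1643.
Standardized rate: 0.1575×5.1 + 0.1449×15.0 + 0.1720×31.9 + 0.2251×53.1 + 0.1362×54.0 + 0.1643×101.8 = 44.4945 per 100,000.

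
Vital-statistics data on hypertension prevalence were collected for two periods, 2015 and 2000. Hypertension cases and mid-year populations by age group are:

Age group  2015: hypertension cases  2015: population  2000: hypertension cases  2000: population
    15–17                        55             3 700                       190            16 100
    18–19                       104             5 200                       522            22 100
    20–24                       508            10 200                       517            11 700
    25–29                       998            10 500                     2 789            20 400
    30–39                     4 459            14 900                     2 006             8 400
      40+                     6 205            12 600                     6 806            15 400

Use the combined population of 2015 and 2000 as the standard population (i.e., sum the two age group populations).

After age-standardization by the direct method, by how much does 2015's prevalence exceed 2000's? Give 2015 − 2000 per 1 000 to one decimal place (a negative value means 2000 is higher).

10.7

Age-specific rates per 1 000 for 2015: 14.865, 20.000, 49.804, 95.048, 299.262, 492.460.
For 2000: 11.801, 23.620, 44.188, 136.716, 238.810, 441.948.
Combined standard total = 151 200; weights = 0.1310, 0.1806, 0.1448, 0.2044, 0.1541, 0.1852.
2015: 0.1310×14.865 + 0.1806×20.000 + 0.1448×49.804 + 0.2044×95.048 + 0.1541×299.262 + 0.1852×492.460 = 169.5085 per 1 000.
2000: 0.1310×11.801 + 0.1806×23.620 + 0.1448×44.188 + 0.2044×136.716 + 0.1541×238.810 + 0.1852×441.948 = 158.7932 per 1 000.
Difference = 169.5085 − 158.7932 = 10.7154.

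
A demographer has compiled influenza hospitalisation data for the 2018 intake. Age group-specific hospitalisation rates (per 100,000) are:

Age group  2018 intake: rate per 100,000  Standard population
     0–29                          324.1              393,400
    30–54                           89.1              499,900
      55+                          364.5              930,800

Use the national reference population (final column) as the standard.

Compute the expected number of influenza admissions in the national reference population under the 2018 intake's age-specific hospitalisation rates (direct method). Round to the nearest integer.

5113

Expected influenza admissions = Σ (standard pop × age-specific rate ÷ 100,000)
= 393,400×324.1/100,000 + 499,900×89.1/100,000 + 930,800×364.5/100,000
= 1275.01 + 445.41 + 3392.77 = 5113.19.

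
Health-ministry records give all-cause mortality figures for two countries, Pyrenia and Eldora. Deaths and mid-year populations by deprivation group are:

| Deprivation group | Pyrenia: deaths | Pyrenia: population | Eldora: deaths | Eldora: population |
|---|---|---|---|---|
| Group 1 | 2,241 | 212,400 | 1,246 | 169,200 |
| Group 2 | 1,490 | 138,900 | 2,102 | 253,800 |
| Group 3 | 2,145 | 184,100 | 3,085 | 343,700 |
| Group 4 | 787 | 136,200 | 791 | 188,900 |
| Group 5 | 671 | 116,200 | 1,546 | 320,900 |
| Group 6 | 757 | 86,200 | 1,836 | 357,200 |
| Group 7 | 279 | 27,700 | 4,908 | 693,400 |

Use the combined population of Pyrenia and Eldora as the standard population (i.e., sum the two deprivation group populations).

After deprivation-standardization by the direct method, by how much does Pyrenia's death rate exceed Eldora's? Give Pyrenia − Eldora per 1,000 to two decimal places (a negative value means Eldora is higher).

2.57

Deprivation-specific rates per 1,000 for Pyrenia: 10.551, 10.727, 11.651, 5.778, 5.775, 8.782, 10.072.
For Eldora: 7.364, 8.282, 8.976, 4.187, 4.818, 5.140, 7.078.
Combined standard total = 3,228,800; weights = 0.1182, 0.1216, 0.1635, 0.1007, 0.1354, 0.1373, 0.2233.
Pyrenia: 0.1182×10.551 + 0.1216×10.727 + 0.1635×11.651 + 0.1007×5.778 + 0.1354×5.775 + 0.1373×8.782 + 0.2233×10.072 = 9.2752 per 1,000.
Eldora: 0.1182×7.364 + 0.1216×8.282 + 0.1635×8.976 + 0.1007×4.187 + 0.1354×4.818 + 0.1373×5.140 + 0.2233×7.078 = 6.7054 per 1,000.
Difference = 9.2752 − 6.7054 = 2.5699.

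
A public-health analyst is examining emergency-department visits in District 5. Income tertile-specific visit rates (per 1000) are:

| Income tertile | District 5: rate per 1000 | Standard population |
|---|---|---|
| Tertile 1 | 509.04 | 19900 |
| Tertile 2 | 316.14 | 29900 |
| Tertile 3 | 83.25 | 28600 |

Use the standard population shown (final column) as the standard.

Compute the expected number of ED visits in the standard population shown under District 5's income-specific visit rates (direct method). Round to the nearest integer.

Expected ED visits = Σ (standard pop × income-specific rate ÷ 1000)
= 19900×509.04/1000 + 29900×316.14/1000 + 28600×83.25/1000
= 10129.90 + 9452.59 + 2380.95 = 21963.43.

21963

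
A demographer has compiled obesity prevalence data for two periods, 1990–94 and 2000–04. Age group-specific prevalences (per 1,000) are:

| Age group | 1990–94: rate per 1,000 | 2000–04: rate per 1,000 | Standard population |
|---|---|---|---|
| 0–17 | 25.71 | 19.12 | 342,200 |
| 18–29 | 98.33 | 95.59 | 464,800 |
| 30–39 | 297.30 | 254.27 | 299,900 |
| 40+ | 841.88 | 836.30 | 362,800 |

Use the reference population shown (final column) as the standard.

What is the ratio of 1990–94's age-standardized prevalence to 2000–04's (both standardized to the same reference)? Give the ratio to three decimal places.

1.043

Standard total = 1,469,700; weights = 0.2328, 0.3163, 0.2041, 0.2469.
1990–94: 0.2328×25.71 + 0.3163×98.33 + 0.2041×297.30 + 0.2469×841.88 = 305.5699 per 1,000.
2000–04: 0.2328×19.12 + 0.3163×95.59 + 0.2041×254.27 + 0.2469×836.30 = 293.0110 per 1,000.
Ratio = 305.5699 ÷ 293.0110 = 1.04286.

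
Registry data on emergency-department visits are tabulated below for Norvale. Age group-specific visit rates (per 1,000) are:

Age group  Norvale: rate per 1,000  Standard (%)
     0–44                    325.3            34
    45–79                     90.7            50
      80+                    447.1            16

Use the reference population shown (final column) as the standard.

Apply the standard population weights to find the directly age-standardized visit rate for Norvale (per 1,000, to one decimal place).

Standard weights: 0.34, 0.50, 0.16.
Standardized rate: 0.3400×325.3 + 0.5000×90.7 + 0.1600×447.1 = 227.4880 per 1,000.

227.5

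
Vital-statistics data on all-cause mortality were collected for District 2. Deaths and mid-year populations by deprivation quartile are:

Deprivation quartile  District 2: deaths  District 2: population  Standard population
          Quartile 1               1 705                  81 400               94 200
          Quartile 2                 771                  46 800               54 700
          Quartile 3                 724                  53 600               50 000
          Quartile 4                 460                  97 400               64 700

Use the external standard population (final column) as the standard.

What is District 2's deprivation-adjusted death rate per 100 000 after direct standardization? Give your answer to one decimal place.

1462.5

Deprivation-specific rates per 100 000 for District 2: 2094.59, 1647.44, 1350.75, 472.28.
Standard total = 263 600; weights = 0.3574, 0.2075, 0.1897, 0.2454.
Standardized rate: 0.3574×2094.59 + 0.2075×1647.44 + 0.1897×1350.75 + 0.2454×472.28 = 1462.5164 per 100 000.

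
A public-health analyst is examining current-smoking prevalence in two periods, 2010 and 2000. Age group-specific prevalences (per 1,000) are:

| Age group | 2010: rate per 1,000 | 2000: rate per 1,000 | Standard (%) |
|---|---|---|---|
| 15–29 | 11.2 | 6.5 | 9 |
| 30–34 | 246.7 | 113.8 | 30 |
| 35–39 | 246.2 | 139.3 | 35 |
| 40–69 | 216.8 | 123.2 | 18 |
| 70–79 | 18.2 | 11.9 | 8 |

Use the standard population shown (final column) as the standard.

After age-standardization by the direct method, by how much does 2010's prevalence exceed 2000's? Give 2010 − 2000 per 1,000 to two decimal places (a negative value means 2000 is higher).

Standard weights: 0.09, 0.30, 0.35, 0.18, 0.08.
2010: 0.0900×11.2 + 0.3000×246.7 + 0.3500×246.2 + 0.1800×216.8 + 0.0800×18.2 = 201.6680 per 1,000.
2000: 0.0900×6.5 + 0.3000×113.8 + 0.3500×139.3 + 0.1800×123.2 + 0.0800×11.9 = 106.6080 per 1,000.
Difference = 201.6680 − 106.6080 = 95.0600.

95.06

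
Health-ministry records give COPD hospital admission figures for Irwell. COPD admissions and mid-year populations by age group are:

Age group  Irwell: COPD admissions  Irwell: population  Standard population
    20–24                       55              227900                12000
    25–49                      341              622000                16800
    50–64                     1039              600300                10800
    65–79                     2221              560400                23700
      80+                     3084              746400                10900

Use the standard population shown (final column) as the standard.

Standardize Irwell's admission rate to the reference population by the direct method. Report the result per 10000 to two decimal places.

Age-specific rates per 10000 for Irwell: 2.41, 5.48, 17.31, 39.63, 41.32.
Standard total = 74200; weights = 0.1617, 0.2264, 0.1456, 0.3194, 0.1469.
Standardized rate: 0.1617×2.41 + 0.2264×5.48 + 0.1456×17.31 + 0.3194×39.63 + 0.1469×41.32 = 22.8793 per 10000.

22.88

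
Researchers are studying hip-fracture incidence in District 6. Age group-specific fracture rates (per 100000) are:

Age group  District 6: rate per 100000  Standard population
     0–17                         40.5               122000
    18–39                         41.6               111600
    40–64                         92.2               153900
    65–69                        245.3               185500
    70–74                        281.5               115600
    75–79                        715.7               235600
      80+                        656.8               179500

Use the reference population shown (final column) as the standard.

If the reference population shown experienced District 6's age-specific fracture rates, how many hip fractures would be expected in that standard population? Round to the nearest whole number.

3883

Expected hip fractures = Σ (standard pop × age-specific rate ÷ 100000)
= 122000×40.5/100000 + 111600×41.6/100000 + 153900×92.2/100000 + 185500×245.3/100000 + 115600×281.5/100000 + 235600×715.7/100000 + 179500×656.8/100000
= 49.41 + 46.43 + 141.90 + 455.03 + 325.41 + 1686.19 + 1178.96 = 3883.32.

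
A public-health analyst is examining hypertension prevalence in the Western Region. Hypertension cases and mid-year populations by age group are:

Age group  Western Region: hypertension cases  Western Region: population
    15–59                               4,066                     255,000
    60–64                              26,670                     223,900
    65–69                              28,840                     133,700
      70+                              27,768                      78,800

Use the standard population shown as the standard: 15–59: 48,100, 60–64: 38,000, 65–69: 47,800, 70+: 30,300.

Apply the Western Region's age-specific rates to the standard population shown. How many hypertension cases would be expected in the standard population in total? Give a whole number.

26281

Age-specific rates per 1,000 for the Western Region: 15.945, 119.116, 215.707, 352.386.
Expected hypertension cases = Σ (standard pop × age-specific rate ÷ 1,000)
= 48,100×15.945/1,000 + 38,000×119.116/1,000 + 47,800×215.707/1,000 + 30,300×352.386/1,000
= 766.96 + 4526.40 + 10310.79 + 10677.29 = 26281.43.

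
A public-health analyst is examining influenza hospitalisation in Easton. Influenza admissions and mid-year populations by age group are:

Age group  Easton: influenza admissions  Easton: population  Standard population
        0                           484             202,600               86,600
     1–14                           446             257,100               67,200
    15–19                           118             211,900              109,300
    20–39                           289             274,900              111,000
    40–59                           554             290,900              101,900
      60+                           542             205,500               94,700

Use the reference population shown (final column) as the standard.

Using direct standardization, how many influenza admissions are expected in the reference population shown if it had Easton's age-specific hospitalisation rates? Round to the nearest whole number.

Age-specific rates per 100,000 for Easton: 238.89, 173.47, 55.69, 105.13, 190.44, 263.75.
Expected influenza admissions = Σ (standard pop × age-specific rate ÷ 100,000)
= 86,600×238.89/100,000 + 67,200×173.47/100,000 + 109,300×55.69/100,000 + 111,000×105.13/100,000 + 101,900×190.44/100,000 + 94,700×263.75/100,000
= 206.88 + 116.57 + 60.87 + 116.69 + 194.06 + 249.77 = 944.85.

945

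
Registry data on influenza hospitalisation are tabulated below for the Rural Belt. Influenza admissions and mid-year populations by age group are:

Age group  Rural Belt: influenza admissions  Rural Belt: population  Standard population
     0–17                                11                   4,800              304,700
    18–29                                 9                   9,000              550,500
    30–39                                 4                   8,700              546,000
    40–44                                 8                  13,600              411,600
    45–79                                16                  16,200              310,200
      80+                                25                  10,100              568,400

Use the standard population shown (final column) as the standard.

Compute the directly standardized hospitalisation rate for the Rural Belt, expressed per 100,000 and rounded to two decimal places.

Age-specific rates per 100,000 for the Rural Belt: 229.17, 100.00, 45.98, 58.82, 98.77, 247.52.
Standard total = 2,691,400; weights = 0.1132, 0.2045, 0.2029, 0.1529, 0.1153, 0.2112.
Standardized rate: 0.1132×229.17 + 0.2045×100.00 + 0.2029×45.98 + 0.1529×58.82 + 0.1153×98.77 + 0.2112×247.52 = 128.3802 per 100,000.

128.38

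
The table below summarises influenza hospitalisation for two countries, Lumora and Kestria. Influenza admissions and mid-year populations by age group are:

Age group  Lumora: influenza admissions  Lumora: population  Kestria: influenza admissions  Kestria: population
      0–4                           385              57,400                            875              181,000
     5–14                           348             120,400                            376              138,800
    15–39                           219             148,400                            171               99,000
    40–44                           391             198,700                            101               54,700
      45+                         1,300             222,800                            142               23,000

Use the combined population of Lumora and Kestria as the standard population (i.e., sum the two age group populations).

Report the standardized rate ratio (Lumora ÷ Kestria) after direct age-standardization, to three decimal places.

Age-specific rates per 100,000 for Lumora: 670.73, 289.04, 147.57, 196.78, 583.48.
For Kestria: 483.43, 270.89, 172.73, 184.64, 617.39.
Combined standard total = 1,244,200; weights = 0.1916, 0.2083, 0.1988, 0.2037, 0.1976.
Lumora: 0.1916×670.73 + 0.2083×289.04 + 0.1988×147.57 + 0.2037×196.78 + 0.1976×583.48 = 373.4243 per 100,000.
Kestria: 0.1916×483.43 + 0.2083×270.89 + 0.1988×172.73 + 0.2037×184.64 + 0.1976×617.39 = 342.9837 per 100,000.
Ratio = 373.4243 ÷ 342.9837 = 1.08875.

1.089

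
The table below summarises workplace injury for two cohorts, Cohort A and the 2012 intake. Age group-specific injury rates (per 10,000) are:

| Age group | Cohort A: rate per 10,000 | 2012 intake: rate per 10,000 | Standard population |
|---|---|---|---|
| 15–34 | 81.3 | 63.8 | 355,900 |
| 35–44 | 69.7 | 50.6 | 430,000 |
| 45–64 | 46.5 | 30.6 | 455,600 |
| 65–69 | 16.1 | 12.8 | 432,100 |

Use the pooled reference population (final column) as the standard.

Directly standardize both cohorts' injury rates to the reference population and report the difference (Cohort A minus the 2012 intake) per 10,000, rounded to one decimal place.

13.8

Standard total = 1,673,600; weights = 0.2127, 0.2569, 0.2722, 0.2582.
Cohort A: 0.2127×81.3 + 0.2569×69.7 + 0.2722×46.5 + 0.2582×16.1 = 52.0124 per 10,000.
The 2012 intake: 0.2127×63.8 + 0.2569×50.6 + 0.2722×30.6 + 0.2582×12.8 = 38.2031 per 10,000.
Difference = 52.0124 − 38.2031 = 13.8093.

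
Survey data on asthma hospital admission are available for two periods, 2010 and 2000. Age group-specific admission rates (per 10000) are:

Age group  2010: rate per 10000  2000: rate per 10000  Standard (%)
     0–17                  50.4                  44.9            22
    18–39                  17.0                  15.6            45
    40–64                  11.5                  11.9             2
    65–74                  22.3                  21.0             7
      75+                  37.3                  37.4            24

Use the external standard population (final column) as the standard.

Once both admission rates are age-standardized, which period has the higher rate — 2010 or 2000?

2010

Standard weights: 0.22, 0.45, 0.02, 0.07, 0.24.
2010: 0.2200×50.4 + 0.4500×17.0 + 0.0200×11.5 + 0.0700×22.3 + 0.2400×37.3 = 29.4810 per 10000.
2000: 0.2200×44.9 + 0.4500×15.6 + 0.0200×11.9 + 0.0700×21.0 + 0.2400×37.4 = 27.5820 per 10000.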